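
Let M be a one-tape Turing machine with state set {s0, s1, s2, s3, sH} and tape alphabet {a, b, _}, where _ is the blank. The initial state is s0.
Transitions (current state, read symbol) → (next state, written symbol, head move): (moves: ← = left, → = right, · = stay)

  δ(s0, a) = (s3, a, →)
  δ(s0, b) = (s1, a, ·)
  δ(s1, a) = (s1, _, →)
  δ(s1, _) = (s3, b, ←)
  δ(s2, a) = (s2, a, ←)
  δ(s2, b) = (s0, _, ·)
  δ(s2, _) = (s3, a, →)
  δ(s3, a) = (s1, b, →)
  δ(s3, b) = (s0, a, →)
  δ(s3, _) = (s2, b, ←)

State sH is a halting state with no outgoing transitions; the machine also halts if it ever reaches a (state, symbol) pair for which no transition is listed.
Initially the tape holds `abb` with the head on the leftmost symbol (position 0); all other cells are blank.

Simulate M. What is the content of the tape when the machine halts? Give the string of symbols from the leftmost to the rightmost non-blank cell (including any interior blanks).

ab_bb

s0 | _[a]bb_   read a → write a, move →, go to s3
s3 | _a[b]b_   read b → write a, move →, go to s0
s0 | _aa[b]_   read b → write a, move ·, go to s1
s1 | _aa[a]_   read a → write _, move →, go to s1
s1 | _aa_[_]   read _ → write b, move ←, go to s3
s3 | _aa[_]b   read _ → write b, move ←, go to s2
s2 | _a[a]bb   read a → write a, move ←, go to s2
s2 | _[a]abb   read a → write a, move ←, go to s2
s2 | [_]aabb   read _ → write a, move →, go to s3
s3 | a[a]abb   read a → write b, move →, go to s1
s1 | ab[a]bb   read a → write _, move →, go to s1
s1 | ab_[b]b
The non-blank tape span at halt is ab_bb.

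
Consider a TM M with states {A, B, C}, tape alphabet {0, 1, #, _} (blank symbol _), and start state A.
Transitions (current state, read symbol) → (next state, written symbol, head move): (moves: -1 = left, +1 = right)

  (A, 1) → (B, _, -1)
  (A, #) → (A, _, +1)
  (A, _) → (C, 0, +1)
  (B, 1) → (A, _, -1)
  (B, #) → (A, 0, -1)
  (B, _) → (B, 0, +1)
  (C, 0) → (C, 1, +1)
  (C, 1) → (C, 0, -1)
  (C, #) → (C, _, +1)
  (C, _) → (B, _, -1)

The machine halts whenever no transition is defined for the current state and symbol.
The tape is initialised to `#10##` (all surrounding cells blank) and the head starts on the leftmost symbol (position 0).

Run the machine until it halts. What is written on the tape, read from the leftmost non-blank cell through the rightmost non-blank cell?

000##

A | [#]10##   read # → write _, move +1, go to A
A | _[1]0##   read 1 → write _, move -1, go to B
B | [_]_0##   read _ → write 0, move +1, go to B
B | 0[_]0##   read _ → write 0, move +1, go to B
B | 00[0]##
The non-blank tape span at halt is 000##.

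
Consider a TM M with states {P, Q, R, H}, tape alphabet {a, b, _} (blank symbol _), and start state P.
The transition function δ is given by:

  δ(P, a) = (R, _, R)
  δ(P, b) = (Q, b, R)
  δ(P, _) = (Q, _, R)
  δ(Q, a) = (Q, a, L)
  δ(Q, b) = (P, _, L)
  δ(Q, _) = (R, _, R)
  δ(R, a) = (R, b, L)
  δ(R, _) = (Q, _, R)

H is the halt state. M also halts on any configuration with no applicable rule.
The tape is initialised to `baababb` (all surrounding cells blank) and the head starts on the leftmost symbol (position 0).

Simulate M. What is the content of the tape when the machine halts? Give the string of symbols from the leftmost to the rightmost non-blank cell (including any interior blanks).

state=P head=0 tape=_[b]aababb   (P,b)→(Q,b,R)
state=Q head=1 tape=_b[a]ababb   (Q,a)→(Q,a,L)
state=Q head=0 tape=_[b]aababb   (Q,b)→(P,_,L)
state=P head=-1 tape=[_]_aababb   (P,_)→(Q,_,R)
state=Q head=0 tape=_[_]aababb   (Q,_)→(R,_,R)
state=R head=1 tape=__[a]ababb   (R,a)→(R,b,L)
state=R head=0 tape=_[_]bababb   (R,_)→(Q,_,R)
state=Q head=1 tape=__[b]ababb   (Q,b)→(P,_,L)
state=P head=0 tape=_[_]_ababb   (P,_)→(Q,_,R)
state=Q head=1 tape=__[_]ababb   (Q,_)→(R,_,R)
state=R head=2 tape=___[a]babb   (R,a)→(R,b,L)
state=R head=1 tape=__[_]bbabb   (R,_)→(Q,_,R)
state=Q head=2 tape=___[b]babb   (Q,b)→(P,_,L)
state=P head=1 tape=__[_]_babb   (P,_)→(Q,_,R)
state=Q head=2 tape=___[_]babb   (Q,_)→(R,_,R)
state=R head=3 tape=____[b]abb
The non-blank tape span at halt is babb.

babb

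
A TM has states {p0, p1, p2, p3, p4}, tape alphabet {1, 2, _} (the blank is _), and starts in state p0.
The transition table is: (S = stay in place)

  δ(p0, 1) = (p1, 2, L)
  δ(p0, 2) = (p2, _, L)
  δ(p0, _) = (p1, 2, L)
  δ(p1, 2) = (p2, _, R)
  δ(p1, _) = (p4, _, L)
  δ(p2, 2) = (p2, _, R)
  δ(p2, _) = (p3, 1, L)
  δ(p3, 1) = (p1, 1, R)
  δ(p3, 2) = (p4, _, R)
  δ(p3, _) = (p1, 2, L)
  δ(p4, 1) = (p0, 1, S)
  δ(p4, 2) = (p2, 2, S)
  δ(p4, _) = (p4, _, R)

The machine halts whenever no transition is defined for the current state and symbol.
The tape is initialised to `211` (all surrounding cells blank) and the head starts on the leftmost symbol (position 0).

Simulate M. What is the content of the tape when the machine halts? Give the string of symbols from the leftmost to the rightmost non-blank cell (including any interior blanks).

1_11

p0 | ____[2]11   read 2 → write _, move L, go to p2
p2 | ___[_]_11   read _ → write 1, move L, go to p3
p3 | __[_]1_11   read _ → write 2, move L, go to p1
p1 | _[_]21_11   read _ → write _, move L, go to p4
p4 | [_]_21_11   read _ → write _, move R, go to p4
p4 | _[_]21_11   read _ → write _, move R, go to p4
p4 | __[2]1_11   read 2 → write 2, move S, go to p2
p2 | __[2]1_11   read 2 → write _, move R, go to p2
p2 | ___[1]_11
The non-blank tape span at halt is 1_11.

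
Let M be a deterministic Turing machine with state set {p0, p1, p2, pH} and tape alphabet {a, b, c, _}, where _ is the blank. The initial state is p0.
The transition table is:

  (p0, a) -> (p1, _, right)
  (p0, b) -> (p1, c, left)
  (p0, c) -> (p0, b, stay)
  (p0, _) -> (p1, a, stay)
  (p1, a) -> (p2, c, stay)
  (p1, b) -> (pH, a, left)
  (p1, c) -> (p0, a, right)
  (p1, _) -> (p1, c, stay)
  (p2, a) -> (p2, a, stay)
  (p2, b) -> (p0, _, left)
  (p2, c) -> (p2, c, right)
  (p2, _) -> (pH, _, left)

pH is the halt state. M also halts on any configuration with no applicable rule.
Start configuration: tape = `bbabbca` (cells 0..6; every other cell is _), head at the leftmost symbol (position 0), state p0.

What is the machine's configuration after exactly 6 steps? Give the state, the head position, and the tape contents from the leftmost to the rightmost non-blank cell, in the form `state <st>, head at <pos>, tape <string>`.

state p2, head at -1, tape ccbabbca

state=p0 head=0 tape=_[b]babbca   (p0,b)→(p1,c,left)
state=p1 head=-1 tape=[_]cbabbca   (p1,_)→(p1,c,stay)
state=p1 head=-1 tape=[c]cbabbca   (p1,c)→(p0,a,right)
state=p0 head=0 tape=a[c]babbca   (p0,c)→(p0,b,stay)
state=p0 head=0 tape=a[b]babbca   (p0,b)→(p1,c,left)
state=p1 head=-1 tape=[a]cbabbca   (p1,a)→(p2,c,stay)
state=p2 head=-1 tape=[c]cbabbca
After 6 steps: state p2, head at -1, tape ccbabbca.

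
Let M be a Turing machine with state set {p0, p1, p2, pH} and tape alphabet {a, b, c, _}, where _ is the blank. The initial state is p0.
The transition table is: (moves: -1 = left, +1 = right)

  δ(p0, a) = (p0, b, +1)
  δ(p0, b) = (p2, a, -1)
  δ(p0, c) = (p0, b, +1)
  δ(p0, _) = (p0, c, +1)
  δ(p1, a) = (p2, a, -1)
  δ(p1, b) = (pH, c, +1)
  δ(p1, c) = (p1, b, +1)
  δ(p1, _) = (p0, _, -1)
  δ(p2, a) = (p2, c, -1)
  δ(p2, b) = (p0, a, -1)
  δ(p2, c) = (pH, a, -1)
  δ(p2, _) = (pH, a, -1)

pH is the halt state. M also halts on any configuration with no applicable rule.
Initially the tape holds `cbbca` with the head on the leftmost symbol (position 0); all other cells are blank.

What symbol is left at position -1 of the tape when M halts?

p0 | __[c]bbca   read c → write b, move +1, go to p0
p0 | __b[b]bca   read b → write a, move -1, go to p2
p2 | __[b]abca   read b → write a, move -1, go to p0
p0 | _[_]aabca   read _ → write c, move +1, go to p0
p0 | _c[a]abca   read a → write b, move +1, go to p0
p0 | _cb[a]bca   read a → write b, move +1, go to p0
p0 | _cbb[b]ca   read b → write a, move -1, go to p2
p2 | _cb[b]aca   read b → write a, move -1, go to p0
p0 | _c[b]aaca   read b → write a, move -1, go to p2
p2 | _[c]aaaca   read c → write a, move -1, go to pH
pH | [_]aaaaca
Cell -1 holds a when M halts.

a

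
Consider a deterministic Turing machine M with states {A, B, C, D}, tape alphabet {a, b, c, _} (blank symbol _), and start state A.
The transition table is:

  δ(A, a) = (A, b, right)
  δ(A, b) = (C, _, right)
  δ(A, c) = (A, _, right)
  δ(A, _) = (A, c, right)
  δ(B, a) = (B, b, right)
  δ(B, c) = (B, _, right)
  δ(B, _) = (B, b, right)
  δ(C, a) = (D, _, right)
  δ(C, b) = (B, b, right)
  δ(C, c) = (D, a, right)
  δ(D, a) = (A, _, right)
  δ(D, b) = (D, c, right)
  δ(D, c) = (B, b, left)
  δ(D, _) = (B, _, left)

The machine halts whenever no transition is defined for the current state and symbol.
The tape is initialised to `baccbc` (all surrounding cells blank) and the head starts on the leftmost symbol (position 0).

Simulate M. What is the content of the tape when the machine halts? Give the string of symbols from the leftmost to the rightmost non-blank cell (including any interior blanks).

bbcbc

state=A head=0 tape=[b]accbc   (A,b)→(C,_,right)
state=C head=1 tape=_[a]ccbc   (C,a)→(D,_,right)
state=D head=2 tape=__[c]cbc   (D,c)→(B,b,left)
state=B head=1 tape=_[_]bcbc   (B,_)→(B,b,right)
state=B head=2 tape=_b[b]cbc
The non-blank tape span at halt is bbcbc.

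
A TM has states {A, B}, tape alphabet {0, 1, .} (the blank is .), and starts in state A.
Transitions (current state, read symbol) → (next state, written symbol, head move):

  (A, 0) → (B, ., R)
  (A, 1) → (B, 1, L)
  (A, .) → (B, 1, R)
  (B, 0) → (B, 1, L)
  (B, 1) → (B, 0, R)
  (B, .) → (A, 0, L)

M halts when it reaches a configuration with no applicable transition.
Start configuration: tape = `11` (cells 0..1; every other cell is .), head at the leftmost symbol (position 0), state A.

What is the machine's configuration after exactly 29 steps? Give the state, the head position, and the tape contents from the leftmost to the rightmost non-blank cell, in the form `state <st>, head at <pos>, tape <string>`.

A | ...[1]1..   read 1 → write 1, move L, go to B
B | ..[.]11..   read . → write 0, move L, go to A
A | .[.]011..   read . → write 1, move R, go to B
B | .1[0]11..   read 0 → write 1, move L, go to B
B | .[1]111..   read 1 → write 0, move R, go to B
B | .0[1]11..   read 1 → write 0, move R, go to B
B | .00[1]1..   read 1 → write 0, move R, go to B
B | .000[1]..   read 1 → write 0, move R, go to B
B | .0000[.].   read . → write 0, move L, go to A
A | .000[0]0.   read 0 → write ., move R, go to B
B | .000.[0].   read 0 → write 1, move L, go to B
B | .000[.]1.   read . → write 0, move L, go to A
A | .00[0]01.   read 0 → write ., move R, go to B
B | .00.[0]1.   read 0 → write 1, move L, go to B
B | .00[.]11.   read . → write 0, move L, go to A
A | .0[0]011.   read 0 → write ., move R, go to B
B | .0.[0]11.   read 0 → write 1, move L, go to B
B | .0[.]111.   read . → write 0, move L, go to A
A | .[0]0111.   read 0 → write ., move R, go to B
B | ..[0]111.   read 0 → write 1, move L, go to B
B | .[.]1111.   read . → write 0, move L, go to A
A | [.]01111.   read . → write 1, move R, go to B
B | 1[0]1111.   read 0 → write 1, move L, go to B
B | [1]11111.   read 1 → write 0, move R, go to B
B | 0[1]1111.   read 1 → write 0, move R, go to B
B | 00[1]111.   read 1 → write 0, move R, go to B
B | 000[1]11.   read 1 → write 0, move R, go to B
B | 0000[1]1.   read 1 → write 0, move R, go to B
B | 00000[1].   read 1 → write 0, move R, go to B
B | 000000[.]
After 29 steps: state B, head at 3, tape 000000.

state B, head at 3, tape 000000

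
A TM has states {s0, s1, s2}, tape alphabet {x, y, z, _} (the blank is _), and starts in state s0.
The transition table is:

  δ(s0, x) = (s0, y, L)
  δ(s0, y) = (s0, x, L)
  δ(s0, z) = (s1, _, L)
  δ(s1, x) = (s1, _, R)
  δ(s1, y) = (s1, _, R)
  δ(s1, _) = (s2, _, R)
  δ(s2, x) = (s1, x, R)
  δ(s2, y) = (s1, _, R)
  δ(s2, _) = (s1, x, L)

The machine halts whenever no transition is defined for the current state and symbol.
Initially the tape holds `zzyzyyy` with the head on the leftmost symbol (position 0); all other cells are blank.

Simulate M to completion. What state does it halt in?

s1

state=s0 head=0 tape=_[z]zyzyyy   (s0,z)→(s1,_,L)
state=s1 head=-1 tape=[_]_zyzyyy   (s1,_)→(s2,_,R)
state=s2 head=0 tape=_[_]zyzyyy   (s2,_)→(s1,x,L)
state=s1 head=-1 tape=[_]xzyzyyy   (s1,_)→(s2,_,R)
state=s2 head=0 tape=_[x]zyzyyy   (s2,x)→(s1,x,R)
state=s1 head=1 tape=_x[z]yzyyy
No transition is defined for (s1, z); M halts in state s1.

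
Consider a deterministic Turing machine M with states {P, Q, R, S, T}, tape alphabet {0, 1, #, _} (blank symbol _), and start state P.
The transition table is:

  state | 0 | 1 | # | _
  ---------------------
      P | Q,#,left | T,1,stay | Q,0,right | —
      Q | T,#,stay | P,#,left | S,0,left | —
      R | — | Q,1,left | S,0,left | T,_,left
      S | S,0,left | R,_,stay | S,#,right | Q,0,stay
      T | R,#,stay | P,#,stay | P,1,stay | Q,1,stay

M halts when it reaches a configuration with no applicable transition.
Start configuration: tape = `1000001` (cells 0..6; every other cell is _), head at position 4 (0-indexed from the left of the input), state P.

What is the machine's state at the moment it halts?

P

P | __1000[0]01   read 0 → write #, move left, go to Q
Q | __100[0]#01   read 0 → write #, move stay, go to T
T | __100[#]#01   read # → write 1, move stay, go to P
P | __100[1]#01   read 1 → write 1, move stay, go to T
T | __100[1]#01   read 1 → write #, move stay, go to P
P | __100[#]#01   read # → write 0, move right, go to Q
Q | __1000[#]01   read # → write 0, move left, go to S
S | __100[0]001   read 0 → write 0, move left, go to S
S | __10[0]0001   read 0 → write 0, move left, go to S
S | __1[0]00001   read 0 → write 0, move left, go to S
S | __[1]000001   read 1 → write _, move stay, go to R
R | __[_]000001   read _ → write _, move left, go to T
T | _[_]_000001   read _ → write 1, move stay, go to Q
Q | _[1]_000001   read 1 → write #, move left, go to P
P | [_]#_000001
No transition is defined for (P, _); M halts in state P.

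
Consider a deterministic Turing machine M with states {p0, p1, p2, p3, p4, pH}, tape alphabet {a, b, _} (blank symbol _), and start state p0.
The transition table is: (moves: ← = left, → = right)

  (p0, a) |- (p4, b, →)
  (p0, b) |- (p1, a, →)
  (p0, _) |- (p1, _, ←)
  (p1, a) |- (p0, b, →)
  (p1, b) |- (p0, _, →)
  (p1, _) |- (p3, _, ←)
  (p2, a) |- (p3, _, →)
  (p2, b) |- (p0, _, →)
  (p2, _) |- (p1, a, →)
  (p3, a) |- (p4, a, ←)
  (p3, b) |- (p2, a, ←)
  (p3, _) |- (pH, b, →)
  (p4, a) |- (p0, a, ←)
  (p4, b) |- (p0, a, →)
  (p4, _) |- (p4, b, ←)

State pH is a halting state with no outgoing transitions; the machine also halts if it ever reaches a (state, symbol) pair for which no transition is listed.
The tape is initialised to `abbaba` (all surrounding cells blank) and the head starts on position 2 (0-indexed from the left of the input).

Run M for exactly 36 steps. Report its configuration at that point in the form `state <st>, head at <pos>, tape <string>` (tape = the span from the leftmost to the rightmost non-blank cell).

state p4, head at 6, tape abaaabaa

p0 | ab[b]aba___   read b → write a, move →, go to p1
p1 | aba[a]ba___   read a → write b, move →, go to p0
p0 | abab[b]a___   read b → write a, move →, go to p1
p1 | ababa[a]___   read a → write b, move →, go to p0
p0 | ababab[_]__   read _ → write _, move ←, go to p1
p1 | ababa[b]___   read b → write _, move →, go to p0
p0 | ababa_[_]__   read _ → write _, move ←, go to p1
p1 | ababa[_]___   read _ → write _, move ←, go to p3
p3 | abab[a]____   read a → write a, move ←, go to p4
p4 | aba[b]a____   read b → write a, move →, go to p0
p0 | abaa[a]____   read a → write b, move →, go to p4
p4 | abaab[_]___   read _ → write b, move ←, go to p4
p4 | abaa[b]b___   read b → write a, move →, go to p0
p0 | abaaa[b]___   read b → write a, move →, go to p1
p1 | abaaaa[_]__   read _ → write _, move ←, go to p3
p3 | abaaa[a]___   read a → write a, move ←, go to p4
p4 | abaa[a]a___   read a → write a, move ←, go to p0
p0 | aba[a]aa___   read a → write b, move →, go to p4
p4 | abab[a]a___   read a → write a, move ←, go to p0
p0 | aba[b]aa___   read b → write a, move →, go to p1
p1 | abaa[a]a___   read a → write b, move →, go to p0
p0 | abaab[a]___   read a → write b, move →, go to p4
p4 | abaabb[_]__   read _ → write b, move ←, go to p4
p4 | abaab[b]b__   read b → write a, move →, go to p0
p0 | abaaba[b]__   read b → write a, move →, go to p1
p1 | abaabaa[_]_   read _ → write _, move ←, go to p3
p3 | abaaba[a]__   read a → write a, move ←, go to p4
p4 | abaab[a]a__   read a → write a, move ←, go to p0
p0 | abaa[b]aa__   read b → write a, move →, go to p1
p1 | abaaa[a]a__   read a → write b, move →, go to p0
p0 | abaaab[a]__   read a → write b, move →, go to p4
p4 | abaaabb[_]_   read _ → write b, move ←, go to p4
p4 | abaaab[b]b_   read b → write a, move →, go to p0
p0 | abaaaba[b]_   read b → write a, move →, go to p1
p1 | abaaabaa[_]   read _ → write _, move ←, go to p3
p3 | abaaaba[a]_   read a → write a, move ←, go to p4
p4 | abaaab[a]a_
After 36 steps: state p4, head at 6, tape abaaabaa.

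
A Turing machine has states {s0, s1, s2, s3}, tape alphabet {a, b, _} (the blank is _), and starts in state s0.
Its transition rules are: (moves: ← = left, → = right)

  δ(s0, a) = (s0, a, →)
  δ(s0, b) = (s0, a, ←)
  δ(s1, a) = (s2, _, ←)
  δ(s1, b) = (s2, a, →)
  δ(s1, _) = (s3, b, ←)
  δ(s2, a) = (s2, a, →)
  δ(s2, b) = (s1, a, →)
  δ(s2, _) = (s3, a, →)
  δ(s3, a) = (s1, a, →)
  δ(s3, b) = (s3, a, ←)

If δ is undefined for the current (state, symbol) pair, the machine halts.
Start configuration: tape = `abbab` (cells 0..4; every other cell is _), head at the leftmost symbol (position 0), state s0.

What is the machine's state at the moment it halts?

s0

state=s0 head=0 tape=[a]bbab_   (s0,a)→(s0,a,→)
state=s0 head=1 tape=a[b]bab_   (s0,b)→(s0,a,←)
state=s0 head=0 tape=[a]abab_   (s0,a)→(s0,a,→)
state=s0 head=1 tape=a[a]bab_   (s0,a)→(s0,a,→)
state=s0 head=2 tape=aa[b]ab_   (s0,b)→(s0,a,←)
state=s0 head=1 tape=a[a]aab_   (s0,a)→(s0,a,→)
state=s0 head=2 tape=aa[a]ab_   (s0,a)→(s0,a,→)
state=s0 head=3 tape=aaa[a]b_   (s0,a)→(s0,a,→)
state=s0 head=4 tape=aaaa[b]_   (s0,b)→(s0,a,←)
state=s0 head=3 tape=aaa[a]a_   (s0,a)→(s0,a,→)
state=s0 head=4 tape=aaaa[a]_   (s0,a)→(s0,a,→)
state=s0 head=5 tape=aaaaa[_]
No transition is defined for (s0, _); M halts in state s0.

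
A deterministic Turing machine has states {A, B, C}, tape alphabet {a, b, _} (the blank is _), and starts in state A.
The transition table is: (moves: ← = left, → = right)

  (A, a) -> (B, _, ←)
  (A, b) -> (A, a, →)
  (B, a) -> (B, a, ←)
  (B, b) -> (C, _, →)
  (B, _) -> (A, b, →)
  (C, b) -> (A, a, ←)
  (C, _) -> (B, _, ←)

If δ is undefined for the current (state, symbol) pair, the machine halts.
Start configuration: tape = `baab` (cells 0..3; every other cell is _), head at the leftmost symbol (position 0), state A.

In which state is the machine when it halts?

state=A head=0 tape=_[b]aab   (A,b)→(A,a,→)
state=A head=1 tape=_a[a]ab   (A,a)→(B,_,←)
state=B head=0 tape=_[a]_ab   (B,a)→(B,a,←)
state=B head=-1 tape=[_]a_ab   (B,_)→(A,b,→)
state=A head=0 tape=b[a]_ab   (A,a)→(B,_,←)
state=B head=-1 tape=[b]__ab   (B,b)→(C,_,→)
state=C head=0 tape=_[_]_ab   (C,_)→(B,_,←)
state=B head=-1 tape=[_]__ab   (B,_)→(A,b,→)
state=A head=0 tape=b[_]_ab
No transition is defined for (A, _); M halts in state A.

A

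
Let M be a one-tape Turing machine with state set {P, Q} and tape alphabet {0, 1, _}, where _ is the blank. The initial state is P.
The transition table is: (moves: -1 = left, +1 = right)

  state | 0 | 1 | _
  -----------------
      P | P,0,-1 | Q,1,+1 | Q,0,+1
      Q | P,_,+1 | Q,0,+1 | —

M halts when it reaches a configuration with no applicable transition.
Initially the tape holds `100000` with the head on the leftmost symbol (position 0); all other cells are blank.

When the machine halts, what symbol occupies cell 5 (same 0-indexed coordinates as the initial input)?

_

P | [1]00000__   read 1 → write 1, move +1, go to Q
Q | 1[0]0000__   read 0 → write _, move +1, go to P
P | 1_[0]000__   read 0 → write 0, move -1, go to P
P | 1[_]0000__   read _ → write 0, move +1, go to Q
Q | 10[0]000__   read 0 → write _, move +1, go to P
P | 10_[0]00__   read 0 → write 0, move -1, go to P
P | 10[_]000__   read _ → write 0, move +1, go to Q
Q | 100[0]00__   read 0 → write _, move +1, go to P
P | 100_[0]0__   read 0 → write 0, move -1, go to P
P | 100[_]00__   read _ → write 0, move +1, go to Q
Q | 1000[0]0__   read 0 → write _, move +1, go to P
P | 1000_[0]__   read 0 → write 0, move -1, go to P
P | 1000[_]0__   read _ → write 0, move +1, go to Q
Q | 10000[0]__   read 0 → write _, move +1, go to P
P | 10000_[_]_   read _ → write 0, move +1, go to Q
Q | 10000_0[_]
Cell 5 holds _ when M halts.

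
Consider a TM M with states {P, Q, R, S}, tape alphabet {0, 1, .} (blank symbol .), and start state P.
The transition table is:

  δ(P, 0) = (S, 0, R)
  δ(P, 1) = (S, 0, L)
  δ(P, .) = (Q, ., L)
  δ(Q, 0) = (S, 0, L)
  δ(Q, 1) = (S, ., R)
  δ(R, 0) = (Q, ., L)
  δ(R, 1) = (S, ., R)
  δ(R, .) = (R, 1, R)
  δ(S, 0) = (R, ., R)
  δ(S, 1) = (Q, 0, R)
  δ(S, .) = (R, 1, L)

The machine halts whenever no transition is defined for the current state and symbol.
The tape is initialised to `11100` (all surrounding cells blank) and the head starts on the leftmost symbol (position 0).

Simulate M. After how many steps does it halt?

P | ..[1]1100   read 1 → write 0, move L, go to S
S | .[.]01100   read . → write 1, move L, go to R
R | [.]101100   read . → write 1, move R, go to R
R | 1[1]01100   read 1 → write ., move R, go to S
S | 1.[0]1100   read 0 → write ., move R, go to R
R | 1..[1]100   read 1 → write ., move R, go to S
S | 1...[1]00   read 1 → write 0, move R, go to Q
Q | 1...0[0]0   read 0 → write 0, move L, go to S
S | 1...[0]00   read 0 → write ., move R, go to R
R | 1....[0]0   read 0 → write ., move L, go to Q
Q | 1...[.].0
M halts after 10 transitions.

10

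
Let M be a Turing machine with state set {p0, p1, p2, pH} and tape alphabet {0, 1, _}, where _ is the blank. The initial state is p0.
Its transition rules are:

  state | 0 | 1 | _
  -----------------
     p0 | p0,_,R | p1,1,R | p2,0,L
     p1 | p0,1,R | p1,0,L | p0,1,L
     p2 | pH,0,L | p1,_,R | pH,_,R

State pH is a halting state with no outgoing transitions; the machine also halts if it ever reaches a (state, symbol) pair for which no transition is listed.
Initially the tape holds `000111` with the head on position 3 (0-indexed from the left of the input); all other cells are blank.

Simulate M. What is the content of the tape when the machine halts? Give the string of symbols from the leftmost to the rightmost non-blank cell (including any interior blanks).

00_111_0

p0 | 000[1]11__   read 1 → write 1, move R, go to p1
p1 | 0001[1]1__   read 1 → write 0, move L, go to p1
p1 | 000[1]01__   read 1 → write 0, move L, go to p1
p1 | 00[0]001__   read 0 → write 1, move R, go to p0
p0 | 001[0]01__   read 0 → write _, move R, go to p0
p0 | 001_[0]1__   read 0 → write _, move R, go to p0
p0 | 001__[1]__   read 1 → write 1, move R, go to p1
p1 | 001__1[_]_   read _ → write 1, move L, go to p0
p0 | 001__[1]1_   read 1 → write 1, move R, go to p1
p1 | 001__1[1]_   read 1 → write 0, move L, go to p1
p1 | 001__[1]0_   read 1 → write 0, move L, go to p1
p1 | 001_[_]00_   read _ → write 1, move L, go to p0
p0 | 001[_]100_   read _ → write 0, move L, go to p2
p2 | 00[1]0100_   read 1 → write _, move R, go to p1
p1 | 00_[0]100_   read 0 → write 1, move R, go to p0
p0 | 00_1[1]00_   read 1 → write 1, move R, go to p1
p1 | 00_11[0]0_   read 0 → write 1, move R, go to p0
p0 | 00_111[0]_   read 0 → write _, move R, go to p0
p0 | 00_111_[_]   read _ → write 0, move L, go to p2
p2 | 00_111[_]0   read _ → write _, move R, go to pH
pH | 00_111_[0]
The non-blank tape span at halt is 00_111_0.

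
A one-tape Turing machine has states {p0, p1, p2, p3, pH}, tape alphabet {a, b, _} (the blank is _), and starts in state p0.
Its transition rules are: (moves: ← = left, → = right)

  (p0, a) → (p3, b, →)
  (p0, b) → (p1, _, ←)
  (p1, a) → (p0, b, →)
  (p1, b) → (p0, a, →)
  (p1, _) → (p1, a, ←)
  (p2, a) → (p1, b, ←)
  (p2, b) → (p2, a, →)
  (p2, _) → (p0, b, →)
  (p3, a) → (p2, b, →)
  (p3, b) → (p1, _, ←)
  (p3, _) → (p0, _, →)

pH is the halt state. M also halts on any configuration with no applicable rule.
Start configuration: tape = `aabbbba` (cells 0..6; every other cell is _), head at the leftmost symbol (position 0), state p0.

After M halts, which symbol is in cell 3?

state=p0 head=0 tape=[a]abbbba   (p0,a)→(p3,b,→)
state=p3 head=1 tape=b[a]bbbba   (p3,a)→(p2,b,→)
state=p2 head=2 tape=bb[b]bbba   (p2,b)→(p2,a,→)
state=p2 head=3 tape=bba[b]bba   (p2,b)→(p2,a,→)
state=p2 head=4 tape=bbaa[b]ba   (p2,b)→(p2,a,→)
state=p2 head=5 tape=bbaaa[b]a   (p2,b)→(p2,a,→)
state=p2 head=6 tape=bbaaaa[a]   (p2,a)→(p1,b,←)
state=p1 head=5 tape=bbaaa[a]b   (p1,a)→(p0,b,→)
state=p0 head=6 tape=bbaaab[b]   (p0,b)→(p1,_,←)
state=p1 head=5 tape=bbaaa[b]_   (p1,b)→(p0,a,→)
state=p0 head=6 tape=bbaaaa[_]
Cell 3 holds a when M halts.

a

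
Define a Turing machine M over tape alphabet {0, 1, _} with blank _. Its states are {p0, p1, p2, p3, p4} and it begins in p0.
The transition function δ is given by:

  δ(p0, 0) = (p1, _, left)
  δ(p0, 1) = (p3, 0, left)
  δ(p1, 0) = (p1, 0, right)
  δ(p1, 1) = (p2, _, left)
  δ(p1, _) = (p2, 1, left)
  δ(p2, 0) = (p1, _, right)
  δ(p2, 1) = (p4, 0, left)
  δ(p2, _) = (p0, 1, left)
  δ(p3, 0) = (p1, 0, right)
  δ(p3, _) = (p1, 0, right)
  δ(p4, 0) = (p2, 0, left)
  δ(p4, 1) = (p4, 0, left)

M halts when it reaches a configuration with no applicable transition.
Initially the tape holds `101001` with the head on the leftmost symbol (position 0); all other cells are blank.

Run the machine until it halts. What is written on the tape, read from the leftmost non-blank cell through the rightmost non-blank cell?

1_11001

state=p0 head=0 tape=__[1]01001   (p0,1)→(p3,0,left)
state=p3 head=-1 tape=_[_]001001   (p3,_)→(p1,0,right)
state=p1 head=0 tape=_0[0]01001   (p1,0)→(p1,0,right)
state=p1 head=1 tape=_00[0]1001   (p1,0)→(p1,0,right)
state=p1 head=2 tape=_000[1]001   (p1,1)→(p2,_,left)
state=p2 head=1 tape=_00[0]_001   (p2,0)→(p1,_,right)
state=p1 head=2 tape=_00_[_]001   (p1,_)→(p2,1,left)
state=p2 head=1 tape=_00[_]1001   (p2,_)→(p0,1,left)
state=p0 head=0 tape=_0[0]11001   (p0,0)→(p1,_,left)
state=p1 head=-1 tape=_[0]_11001   (p1,0)→(p1,0,right)
state=p1 head=0 tape=_0[_]11001   (p1,_)→(p2,1,left)
state=p2 head=-1 tape=_[0]111001   (p2,0)→(p1,_,right)
state=p1 head=0 tape=__[1]11001   (p1,1)→(p2,_,left)
state=p2 head=-1 tape=_[_]_11001   (p2,_)→(p0,1,left)
state=p0 head=-2 tape=[_]1_11001
The non-blank tape span at halt is 1_11001.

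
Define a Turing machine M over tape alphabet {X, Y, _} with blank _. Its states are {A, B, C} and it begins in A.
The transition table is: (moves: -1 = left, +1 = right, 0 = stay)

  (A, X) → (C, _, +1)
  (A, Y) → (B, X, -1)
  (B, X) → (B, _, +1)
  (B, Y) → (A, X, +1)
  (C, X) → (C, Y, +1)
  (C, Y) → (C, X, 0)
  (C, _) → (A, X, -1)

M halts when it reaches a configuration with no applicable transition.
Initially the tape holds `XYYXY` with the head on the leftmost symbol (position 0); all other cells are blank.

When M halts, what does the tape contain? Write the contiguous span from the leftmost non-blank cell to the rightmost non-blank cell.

A | [X]YYXY__   read X → write _, move +1, go to C
C | _[Y]YXY__   read Y → write X, move 0, go to C
C | _[X]YXY__   read X → write Y, move +1, go to C
C | _Y[Y]XY__   read Y → write X, move 0, go to C
C | _Y[X]XY__   read X → write Y, move +1, go to C
C | _YY[X]Y__   read X → write Y, move +1, go to C
C | _YYY[Y]__   read Y → write X, move 0, go to C
C | _YYY[X]__   read X → write Y, move +1, go to C
C | _YYYY[_]_   read _ → write X, move -1, go to A
A | _YYY[Y]X_   read Y → write X, move -1, go to B
B | _YY[Y]XX_   read Y → write X, move +1, go to A
A | _YYX[X]X_   read X → write _, move +1, go to C
C | _YYX_[X]_   read X → write Y, move +1, go to C
C | _YYX_Y[_]   read _ → write X, move -1, go to A
A | _YYX_[Y]X   read Y → write X, move -1, go to B
B | _YYX[_]XX
The non-blank tape span at halt is YYX_XX.

YYX_XX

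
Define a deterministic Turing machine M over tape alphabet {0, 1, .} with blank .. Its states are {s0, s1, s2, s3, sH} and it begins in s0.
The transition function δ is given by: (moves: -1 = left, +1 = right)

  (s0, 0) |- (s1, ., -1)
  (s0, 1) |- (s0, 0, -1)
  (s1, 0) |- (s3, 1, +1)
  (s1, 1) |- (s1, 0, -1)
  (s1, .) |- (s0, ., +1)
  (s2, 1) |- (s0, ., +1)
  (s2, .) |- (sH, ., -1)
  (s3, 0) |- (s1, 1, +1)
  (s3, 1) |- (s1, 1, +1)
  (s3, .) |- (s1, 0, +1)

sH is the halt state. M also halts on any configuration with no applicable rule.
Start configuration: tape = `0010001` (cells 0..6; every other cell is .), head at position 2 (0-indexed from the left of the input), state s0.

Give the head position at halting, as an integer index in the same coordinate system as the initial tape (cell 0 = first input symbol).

8

s0 | 00[1]0001..   read 1 → write 0, move -1, go to s0
s0 | 0[0]00001..   read 0 → write ., move -1, go to s1
s1 | [0].00001..   read 0 → write 1, move +1, go to s3
s3 | 1[.]00001..   read . → write 0, move +1, go to s1
s1 | 10[0]0001..   read 0 → write 1, move +1, go to s3
s3 | 101[0]001..   read 0 → write 1, move +1, go to s1
s1 | 1011[0]01..   read 0 → write 1, move +1, go to s3
s3 | 10111[0]1..   read 0 → write 1, move +1, go to s1
s1 | 101111[1]..   read 1 → write 0, move -1, go to s1
s1 | 10111[1]0..   read 1 → write 0, move -1, go to s1
s1 | 1011[1]00..   read 1 → write 0, move -1, go to s1
s1 | 101[1]000..   read 1 → write 0, move -1, go to s1
s1 | 10[1]0000..   read 1 → write 0, move -1, go to s1
s1 | 1[0]00000..   read 0 → write 1, move +1, go to s3
s3 | 11[0]0000..   read 0 → write 1, move +1, go to s1
s1 | 111[0]000..   read 0 → write 1, move +1, go to s3
s3 | 1111[0]00..   read 0 → write 1, move +1, go to s1
s1 | 11111[0]0..   read 0 → write 1, move +1, go to s3
s3 | 111111[0]..   read 0 → write 1, move +1, go to s1
s1 | 1111111[.].   read . → write ., move +1, go to s0
s0 | 1111111.[.]
At halt the head is at cell 8.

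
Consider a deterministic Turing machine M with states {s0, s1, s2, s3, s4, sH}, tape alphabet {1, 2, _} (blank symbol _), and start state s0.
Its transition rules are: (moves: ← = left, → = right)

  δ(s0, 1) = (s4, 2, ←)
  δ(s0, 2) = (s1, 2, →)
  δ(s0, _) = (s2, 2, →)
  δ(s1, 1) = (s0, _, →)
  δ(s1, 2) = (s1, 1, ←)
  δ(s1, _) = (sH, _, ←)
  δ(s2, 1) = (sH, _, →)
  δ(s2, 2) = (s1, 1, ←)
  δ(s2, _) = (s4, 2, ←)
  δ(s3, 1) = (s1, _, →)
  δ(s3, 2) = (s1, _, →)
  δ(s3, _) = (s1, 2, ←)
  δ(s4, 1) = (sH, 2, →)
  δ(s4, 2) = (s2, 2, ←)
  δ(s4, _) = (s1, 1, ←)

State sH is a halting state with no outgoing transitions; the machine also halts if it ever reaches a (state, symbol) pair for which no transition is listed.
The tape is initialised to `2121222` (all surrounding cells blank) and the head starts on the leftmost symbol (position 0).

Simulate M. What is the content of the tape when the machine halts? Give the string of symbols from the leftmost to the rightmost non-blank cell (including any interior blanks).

state=s0 head=0 tape=[2]121222   (s0,2)→(s1,2,→)
state=s1 head=1 tape=2[1]21222   (s1,1)→(s0,_,→)
state=s0 head=2 tape=2_[2]1222   (s0,2)→(s1,2,→)
state=s1 head=3 tape=2_2[1]222   (s1,1)→(s0,_,→)
state=s0 head=4 tape=2_2_[2]22   (s0,2)→(s1,2,→)
state=s1 head=5 tape=2_2_2[2]2   (s1,2)→(s1,1,←)
state=s1 head=4 tape=2_2_[2]12   (s1,2)→(s1,1,←)
state=s1 head=3 tape=2_2[_]112   (s1,_)→(sH,_,←)
state=sH head=2 tape=2_[2]_112
The non-blank tape span at halt is 2_2_112.

2_2_112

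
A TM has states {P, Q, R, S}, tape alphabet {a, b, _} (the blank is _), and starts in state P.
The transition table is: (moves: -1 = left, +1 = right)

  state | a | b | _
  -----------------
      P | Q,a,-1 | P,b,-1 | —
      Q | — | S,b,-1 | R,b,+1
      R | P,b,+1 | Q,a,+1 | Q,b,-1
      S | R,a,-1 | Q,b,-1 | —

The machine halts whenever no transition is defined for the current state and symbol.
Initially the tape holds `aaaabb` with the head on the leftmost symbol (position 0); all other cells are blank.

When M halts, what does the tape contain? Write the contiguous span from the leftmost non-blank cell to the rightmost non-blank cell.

P | __[a]aaabb   read a → write a, move -1, go to Q
Q | _[_]aaaabb   read _ → write b, move +1, go to R
R | _b[a]aaabb   read a → write b, move +1, go to P
P | _bb[a]aabb   read a → write a, move -1, go to Q
Q | _b[b]aaabb   read b → write b, move -1, go to S
S | _[b]baaabb   read b → write b, move -1, go to Q
Q | [_]bbaaabb   read _ → write b, move +1, go to R
R | b[b]baaabb   read b → write a, move +1, go to Q
Q | ba[b]aaabb   read b → write b, move -1, go to S
S | b[a]baaabb   read a → write a, move -1, go to R
R | [b]abaaabb   read b → write a, move +1, go to Q
Q | a[a]baaabb
The non-blank tape span at halt is aabaaabb.

aabaaabb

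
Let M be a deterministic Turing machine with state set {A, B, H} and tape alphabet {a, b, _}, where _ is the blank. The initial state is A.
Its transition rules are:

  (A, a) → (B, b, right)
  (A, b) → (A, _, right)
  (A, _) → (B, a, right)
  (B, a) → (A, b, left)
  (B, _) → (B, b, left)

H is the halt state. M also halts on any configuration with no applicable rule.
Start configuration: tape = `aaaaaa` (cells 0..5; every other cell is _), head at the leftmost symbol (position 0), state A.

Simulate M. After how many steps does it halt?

A | [a]aaaaa__   read a → write b, move right, go to B
B | b[a]aaaa__   read a → write b, move left, go to A
A | [b]baaaa__   read b → write _, move right, go to A
A | _[b]aaaa__   read b → write _, move right, go to A
A | __[a]aaa__   read a → write b, move right, go to B
B | __b[a]aa__   read a → write b, move left, go to A
A | __[b]baa__   read b → write _, move right, go to A
A | ___[b]aa__   read b → write _, move right, go to A
A | ____[a]a__   read a → write b, move right, go to B
B | ____b[a]__   read a → write b, move left, go to A
A | ____[b]b__   read b → write _, move right, go to A
A | _____[b]__   read b → write _, move right, go to A
A | ______[_]_   read _ → write a, move right, go to B
B | ______a[_]   read _ → write b, move left, go to B
B | ______[a]b   read a → write b, move left, go to A
A | _____[_]bb   read _ → write a, move right, go to B
B | _____a[b]b
M halts after 16 transitions.

16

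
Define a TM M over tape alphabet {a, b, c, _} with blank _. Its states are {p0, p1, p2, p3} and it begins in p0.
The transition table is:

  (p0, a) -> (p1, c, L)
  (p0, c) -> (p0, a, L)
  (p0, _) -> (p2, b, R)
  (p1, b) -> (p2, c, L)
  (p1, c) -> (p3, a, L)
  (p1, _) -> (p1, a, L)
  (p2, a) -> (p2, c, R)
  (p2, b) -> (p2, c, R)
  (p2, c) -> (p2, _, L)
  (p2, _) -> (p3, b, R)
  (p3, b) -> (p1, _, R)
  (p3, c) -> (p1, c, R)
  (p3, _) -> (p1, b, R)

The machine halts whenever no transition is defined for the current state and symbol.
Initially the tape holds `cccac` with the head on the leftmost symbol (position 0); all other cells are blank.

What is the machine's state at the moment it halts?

p1

p0 | _[c]ccac   read c → write a, move L, go to p0
p0 | [_]accac   read _ → write b, move R, go to p2
p2 | b[a]ccac   read a → write c, move R, go to p2
p2 | bc[c]cac   read c → write _, move L, go to p2
p2 | b[c]_cac   read c → write _, move L, go to p2
p2 | [b]__cac   read b → write c, move R, go to p2
p2 | c[_]_cac   read _ → write b, move R, go to p3
p3 | cb[_]cac   read _ → write b, move R, go to p1
p1 | cbb[c]ac   read c → write a, move L, go to p3
p3 | cb[b]aac   read b → write _, move R, go to p1
p1 | cb_[a]ac
No transition is defined for (p1, a); M halts in state p1.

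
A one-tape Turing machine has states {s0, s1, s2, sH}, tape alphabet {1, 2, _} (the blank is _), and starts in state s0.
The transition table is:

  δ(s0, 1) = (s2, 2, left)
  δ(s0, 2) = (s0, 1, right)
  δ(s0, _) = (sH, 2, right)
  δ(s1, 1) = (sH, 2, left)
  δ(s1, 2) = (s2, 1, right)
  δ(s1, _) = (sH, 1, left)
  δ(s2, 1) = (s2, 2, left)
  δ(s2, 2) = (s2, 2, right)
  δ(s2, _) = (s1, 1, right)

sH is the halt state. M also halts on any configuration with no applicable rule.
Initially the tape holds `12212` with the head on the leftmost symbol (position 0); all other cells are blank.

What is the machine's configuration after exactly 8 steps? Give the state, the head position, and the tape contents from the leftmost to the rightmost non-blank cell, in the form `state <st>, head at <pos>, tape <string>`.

s0 | _[1]2212   read 1 → write 2, move left, go to s2
s2 | [_]22212   read _ → write 1, move right, go to s1
s1 | 1[2]2212   read 2 → write 1, move right, go to s2
s2 | 11[2]212   read 2 → write 2, move right, go to s2
s2 | 112[2]12   read 2 → write 2, move right, go to s2
s2 | 1122[1]2   read 1 → write 2, move left, go to s2
s2 | 112[2]22   read 2 → write 2, move right, go to s2
s2 | 1122[2]2   read 2 → write 2, move right, go to s2
s2 | 11222[2]
After 8 steps: state s2, head at 4, tape 112222.

state s2, head at 4, tape 112222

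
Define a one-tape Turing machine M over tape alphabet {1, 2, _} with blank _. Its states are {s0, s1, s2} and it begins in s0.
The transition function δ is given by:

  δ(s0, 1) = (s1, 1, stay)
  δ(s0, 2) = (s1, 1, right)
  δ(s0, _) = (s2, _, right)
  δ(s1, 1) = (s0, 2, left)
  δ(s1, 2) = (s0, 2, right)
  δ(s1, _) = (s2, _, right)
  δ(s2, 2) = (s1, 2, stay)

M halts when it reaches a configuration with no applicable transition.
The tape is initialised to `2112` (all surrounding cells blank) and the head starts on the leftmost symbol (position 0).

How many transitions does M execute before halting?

s0 | _[2]112__   read 2 → write 1, move right, go to s1
s1 | _1[1]12__   read 1 → write 2, move left, go to s0
s0 | _[1]212__   read 1 → write 1, move stay, go to s1
s1 | _[1]212__   read 1 → write 2, move left, go to s0
s0 | [_]2212__   read _ → write _, move right, go to s2
s2 | _[2]212__   read 2 → write 2, move stay, go to s1
s1 | _[2]212__   read 2 → write 2, move right, go to s0
s0 | _2[2]12__   read 2 → write 1, move right, go to s1
s1 | _21[1]2__   read 1 → write 2, move left, go to s0
s0 | _2[1]22__   read 1 → write 1, move stay, go to s1
s1 | _2[1]22__   read 1 → write 2, move left, go to s0
s0 | _[2]222__   read 2 → write 1, move right, go to s1
s1 | _1[2]22__   read 2 → write 2, move right, go to s0
s0 | _12[2]2__   read 2 → write 1, move right, go to s1
s1 | _121[2]__   read 2 → write 2, move right, go to s0
s0 | _1212[_]_   read _ → write _, move right, go to s2
s2 | _1212_[_]
M halts after 16 transitions.

16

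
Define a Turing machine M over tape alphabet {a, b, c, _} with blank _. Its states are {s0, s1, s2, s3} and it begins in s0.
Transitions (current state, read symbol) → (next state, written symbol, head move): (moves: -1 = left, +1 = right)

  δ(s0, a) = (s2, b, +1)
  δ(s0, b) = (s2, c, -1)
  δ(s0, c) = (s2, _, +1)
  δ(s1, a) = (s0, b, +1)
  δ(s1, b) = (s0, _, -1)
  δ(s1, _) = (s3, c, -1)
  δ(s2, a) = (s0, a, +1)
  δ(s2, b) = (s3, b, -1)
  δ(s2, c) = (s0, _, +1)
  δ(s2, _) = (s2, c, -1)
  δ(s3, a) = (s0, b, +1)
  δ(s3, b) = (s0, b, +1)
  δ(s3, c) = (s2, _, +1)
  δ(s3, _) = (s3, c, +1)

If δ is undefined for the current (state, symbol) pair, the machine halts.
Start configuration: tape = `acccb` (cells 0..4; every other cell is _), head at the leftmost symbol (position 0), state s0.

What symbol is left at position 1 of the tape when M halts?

s0 | _[a]cccb_   read a → write b, move +1, go to s2
s2 | _b[c]ccb_   read c → write _, move +1, go to s0
s0 | _b_[c]cb_   read c → write _, move +1, go to s2
s2 | _b__[c]b_   read c → write _, move +1, go to s0
s0 | _b___[b]_   read b → write c, move -1, go to s2
s2 | _b__[_]c_   read _ → write c, move -1, go to s2
s2 | _b_[_]cc_   read _ → write c, move -1, go to s2
s2 | _b[_]ccc_   read _ → write c, move -1, go to s2
s2 | _[b]cccc_   read b → write b, move -1, go to s3
s3 | [_]bcccc_   read _ → write c, move +1, go to s3
s3 | c[b]cccc_   read b → write b, move +1, go to s0
s0 | cb[c]ccc_   read c → write _, move +1, go to s2
s2 | cb_[c]cc_   read c → write _, move +1, go to s0
s0 | cb__[c]c_   read c → write _, move +1, go to s2
s2 | cb___[c]_   read c → write _, move +1, go to s0
s0 | cb____[_]
Cell 1 holds _ when M halts.

_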